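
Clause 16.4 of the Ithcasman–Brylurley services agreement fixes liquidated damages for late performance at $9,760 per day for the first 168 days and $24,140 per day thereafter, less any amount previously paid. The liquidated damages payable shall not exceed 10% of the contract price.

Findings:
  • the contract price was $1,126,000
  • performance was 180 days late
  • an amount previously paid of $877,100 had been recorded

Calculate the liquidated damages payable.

First 168 days: 168 × $9,760 = $1,639,680
Remaining days: (180 − 168) × $24,140 = $289,680
Accrued per-day damages: $1,639,680 + $289,680 = $1,929,360
Less amount previously paid: $1,929,360 − $877,100 = $1,052,260
Cap: 10% of $1,126,000 = $112,600
Cap at $112,600: $1,052,260 exceeds the cap → $112,600

$112,600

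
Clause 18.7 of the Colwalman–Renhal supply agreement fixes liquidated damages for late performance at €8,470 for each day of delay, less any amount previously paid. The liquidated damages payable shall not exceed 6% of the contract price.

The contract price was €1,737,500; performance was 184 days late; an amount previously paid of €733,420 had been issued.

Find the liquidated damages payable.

Per-day damages: 184 × €8,470 = €1,558,480
Less amount previously paid: €1,558,480 − €733,420 = €825,060
Cap: 6% of €1,737,500 = €104,250
Cap at €104,250: €825,060 exceeds the cap → €104,250

€104,250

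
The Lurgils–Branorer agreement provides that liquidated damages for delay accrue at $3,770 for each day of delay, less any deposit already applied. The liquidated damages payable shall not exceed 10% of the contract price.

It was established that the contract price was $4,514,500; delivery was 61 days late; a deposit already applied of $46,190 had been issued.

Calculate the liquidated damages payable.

Per-day damages: 61 × $3,770 = $229,970
Less deposit already applied: $229,970 − $46,190 = $183,780
Cap: 10% of $4,514,500 = $451,450
Cap at $451,450: $183,780 is within the cap, no reduction.

$183,780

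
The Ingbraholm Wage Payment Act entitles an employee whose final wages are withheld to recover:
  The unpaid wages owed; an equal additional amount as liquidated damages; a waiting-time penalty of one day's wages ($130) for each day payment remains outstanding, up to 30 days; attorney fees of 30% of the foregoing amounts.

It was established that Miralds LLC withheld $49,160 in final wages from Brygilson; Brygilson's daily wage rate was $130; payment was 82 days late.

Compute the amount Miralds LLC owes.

Liquidated damages (equal amount): $49,160
Penalty days: min(82, 30) = 30
Waiting-time penalty: 30 × $130 = $3,900
Subtotal: $49,160 + $49,160 + $3,900 = $102,220
Attorney fees: 30% of $102,220 = $30,666
Total award: $102,220 + $30,666 = $132,886

$132,886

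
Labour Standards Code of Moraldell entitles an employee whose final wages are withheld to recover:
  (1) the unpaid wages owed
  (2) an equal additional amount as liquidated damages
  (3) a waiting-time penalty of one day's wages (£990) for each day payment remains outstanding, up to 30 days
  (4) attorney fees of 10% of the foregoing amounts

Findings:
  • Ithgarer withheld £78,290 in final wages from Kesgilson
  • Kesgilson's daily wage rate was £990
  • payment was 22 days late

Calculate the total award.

Total award: £196,196

Liquidated damages (equal amount): £78,290
Penalty days: min(22, 30) = 22
Waiting-time penalty: 22 × £990 = £21,780
Subtotal: £78,290 + £78,290 + £21,780 = £178,360
Attorney fees: 10% of £178,360 = £17,836
Total award: £178,360 + £17,836 = £196,196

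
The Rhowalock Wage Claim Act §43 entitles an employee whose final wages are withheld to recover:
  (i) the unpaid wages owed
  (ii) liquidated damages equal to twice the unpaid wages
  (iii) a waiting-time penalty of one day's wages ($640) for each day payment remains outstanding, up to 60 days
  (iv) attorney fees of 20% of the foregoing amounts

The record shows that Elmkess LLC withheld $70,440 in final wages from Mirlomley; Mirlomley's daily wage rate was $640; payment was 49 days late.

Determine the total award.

$291,216

Doubled: 2 × $70,440 = $140,880
Penalty days: min(49, 60) = 49
Waiting-time penalty: 49 × $640 = $31,360
Subtotal: $70,440 + $140,880 + $31,360 = $242,680
Attorney fees: 20% of $242,680 = $48,536
Total award: $242,680 + $48,536 = $291,216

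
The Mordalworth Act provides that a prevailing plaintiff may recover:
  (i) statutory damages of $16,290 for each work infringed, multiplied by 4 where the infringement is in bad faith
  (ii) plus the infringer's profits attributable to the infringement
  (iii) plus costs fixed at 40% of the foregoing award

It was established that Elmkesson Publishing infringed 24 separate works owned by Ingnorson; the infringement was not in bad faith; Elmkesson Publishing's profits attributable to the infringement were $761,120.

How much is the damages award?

Statutory damages: 24 × $16,290 = $390,960
Infringement not in bad faith: no ×4 enhancement.
Combined award: $390,960 + $761,120 = $1,152,080
Costs: 40% of $1,152,080 = $460,832
Award plus costs: $1,152,080 + $460,832 = $1,612,912

Award: $1,612,912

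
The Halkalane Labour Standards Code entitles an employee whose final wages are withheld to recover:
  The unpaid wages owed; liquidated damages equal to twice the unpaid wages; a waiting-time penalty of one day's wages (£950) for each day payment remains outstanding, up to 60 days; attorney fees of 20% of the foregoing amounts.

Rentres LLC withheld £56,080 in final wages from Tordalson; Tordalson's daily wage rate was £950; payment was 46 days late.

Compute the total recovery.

£254,328

Doubled: 2 × £56,080 = £112,160
Penalty days: min(46, 60) = 46
Waiting-time penalty: 46 × £950 = £43,700
Subtotal: £56,080 + £112,160 + £43,700 = £211,940
Attorney fees: 20% of £211,940 = £42,388
Total award: £211,940 + £42,388 = £254,328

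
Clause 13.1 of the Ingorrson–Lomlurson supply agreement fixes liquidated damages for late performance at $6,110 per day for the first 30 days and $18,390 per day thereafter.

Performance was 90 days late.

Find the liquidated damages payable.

First 30 days: 30 × $6,110 = $183,300
Remaining days: (90 − 30) × $18,390 = $1,103,400
Accrued per-day damages: $183,300 + $1,103,400 = $1,286,700

$1,286,700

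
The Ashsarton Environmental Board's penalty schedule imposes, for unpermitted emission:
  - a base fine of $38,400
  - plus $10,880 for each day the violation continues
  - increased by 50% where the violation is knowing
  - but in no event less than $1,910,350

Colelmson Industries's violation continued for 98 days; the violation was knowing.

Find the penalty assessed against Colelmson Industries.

$1,910,350

Per-day component: 98 × $10,880 = $1,066,240
Base plus per-day: $38,400 + $1,066,240 = $1,104,640
Enhancement: 50% of $1,104,640 = $552,320
Enhanced fine: $1,104,640 + $552,320 = $1,656,960
Minimum $1,910,350: $1,656,960 is below the minimum → $1,910,350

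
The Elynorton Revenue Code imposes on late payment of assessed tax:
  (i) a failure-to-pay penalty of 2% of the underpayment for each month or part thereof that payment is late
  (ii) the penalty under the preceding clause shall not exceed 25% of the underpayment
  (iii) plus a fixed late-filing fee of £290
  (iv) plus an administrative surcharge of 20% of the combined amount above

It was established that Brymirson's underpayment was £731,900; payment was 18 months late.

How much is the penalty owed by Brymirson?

£219,918

Accrued rate: 2% × 18 = 36%, capped at 25% → 25%
Failure-to-pay penalty: 25% of £731,900 = £182,975
Penalty before surcharge: £182,975 + £290 = £183,265
Administrative surcharge: 20% of £183,265 = £36,653
Total penalty: £183,265 + £36,653 = £219,918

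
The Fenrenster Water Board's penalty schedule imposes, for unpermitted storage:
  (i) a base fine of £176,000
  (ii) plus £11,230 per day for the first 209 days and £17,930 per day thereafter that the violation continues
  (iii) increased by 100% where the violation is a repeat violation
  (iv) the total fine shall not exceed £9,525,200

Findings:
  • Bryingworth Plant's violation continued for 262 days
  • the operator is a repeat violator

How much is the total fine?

First 209 days: 209 × £11,230 = £2,347,070
Remaining days: (262 − 209) × £17,930 = £950,290
Per-day component: £2,347,070 + £950,290 = £3,297,360
Base plus per-day: £176,000 + £3,297,360 = £3,473,360
Enhancement: 100% of £3,473,360 = £3,473,360
Enhanced fine: £3,473,360 + £3,473,360 = £6,946,720
Cap at £9,525,200: £6,946,720 is within the cap, no reduction.

Civil penalty: £6,946,720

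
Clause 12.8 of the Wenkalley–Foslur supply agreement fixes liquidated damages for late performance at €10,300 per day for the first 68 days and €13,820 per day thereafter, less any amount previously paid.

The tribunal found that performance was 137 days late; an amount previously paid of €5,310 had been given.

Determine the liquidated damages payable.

€1,648,670

First 68 days: 68 × €10,300 = €700,400
Remaining days: (137 − 68) × €13,820 = €953,580
Accrued per-day damages: €700,400 + €953,580 = €1,653,980
Less amount previously paid: €1,653,980 − €5,310 = €1,648,670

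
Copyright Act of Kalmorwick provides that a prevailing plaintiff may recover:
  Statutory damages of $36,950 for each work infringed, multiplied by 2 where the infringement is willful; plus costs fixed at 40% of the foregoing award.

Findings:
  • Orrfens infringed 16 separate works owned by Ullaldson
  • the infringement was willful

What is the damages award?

Award: $1,655,360

Statutory damages: 16 × $36,950 = $591,200
Doubled: 2 × $591,200 = $1,182,400
Costs: 40% of $1,182,400 = $472,960
Award plus costs: $1,182,400 + $472,960 = $1,655,360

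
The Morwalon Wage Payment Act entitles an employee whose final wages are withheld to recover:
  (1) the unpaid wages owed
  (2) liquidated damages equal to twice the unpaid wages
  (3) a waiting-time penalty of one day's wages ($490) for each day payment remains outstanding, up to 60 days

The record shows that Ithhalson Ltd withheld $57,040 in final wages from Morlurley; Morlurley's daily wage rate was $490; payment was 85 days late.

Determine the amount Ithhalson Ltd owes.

$200,520

Doubled: 2 × $57,040 = $114,080
Penalty days: min(85, 60) = 60
Waiting-time penalty: 60 × $490 = $29,400
Total award: $57,040 + $114,080 + $29,400 = $200,520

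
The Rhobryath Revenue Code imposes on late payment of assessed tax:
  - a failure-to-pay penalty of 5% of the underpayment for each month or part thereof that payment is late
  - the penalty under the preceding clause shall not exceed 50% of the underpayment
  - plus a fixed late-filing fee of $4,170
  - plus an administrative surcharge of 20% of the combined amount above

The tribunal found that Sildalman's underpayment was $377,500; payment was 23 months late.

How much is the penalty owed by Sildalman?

$231,504

Accrued rate: 5% × 23 = 115%, capped at 50% → 50%
Failure-to-pay penalty: 50% of $377,500 = $188,750
Penalty before surcharge: $188,750 + $4,170 = $192,920
Administrative surcharge: 20% of $192,920 = $38,584
Total penalty: $192,920 + $38,584 = $231,504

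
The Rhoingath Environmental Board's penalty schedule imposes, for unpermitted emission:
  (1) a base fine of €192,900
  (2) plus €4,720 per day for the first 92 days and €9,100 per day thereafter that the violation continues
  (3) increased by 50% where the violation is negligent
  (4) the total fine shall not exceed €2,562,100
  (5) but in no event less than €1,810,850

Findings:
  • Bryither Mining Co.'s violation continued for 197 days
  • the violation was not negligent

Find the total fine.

€1,810,850

First 92 days: 92 × €4,720 = €434,240
Remaining days: (197 − 92) × €9,100 = €955,500
Per-day component: €434,240 + €955,500 = €1,389,740
Base plus per-day: €192,900 + €1,389,740 = €1,582,640
The violation was not negligent: no 50% increase.
Cap at €2,562,100: €1,582,640 is within the cap, no reduction.
Minimum €1,810,850: €1,582,640 is below the minimum → €1,810,850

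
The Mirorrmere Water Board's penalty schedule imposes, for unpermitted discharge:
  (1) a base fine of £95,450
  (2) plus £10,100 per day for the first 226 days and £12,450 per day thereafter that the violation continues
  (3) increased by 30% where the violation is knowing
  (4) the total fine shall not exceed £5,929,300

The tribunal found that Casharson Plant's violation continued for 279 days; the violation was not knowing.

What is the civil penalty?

First 226 days: 226 × £10,100 = £2,282,600
Remaining days: (279 − 226) × £12,450 = £659,850
Per-day component: £2,282,600 + £659,850 = £2,942,450
Base plus per-day: £95,450 + £2,942,450 = £3,037,900
The violation was not knowing: no 30% increase.
Cap at £5,929,300: £3,037,900 is within the cap, no reduction.

Civil penalty: £3,037,900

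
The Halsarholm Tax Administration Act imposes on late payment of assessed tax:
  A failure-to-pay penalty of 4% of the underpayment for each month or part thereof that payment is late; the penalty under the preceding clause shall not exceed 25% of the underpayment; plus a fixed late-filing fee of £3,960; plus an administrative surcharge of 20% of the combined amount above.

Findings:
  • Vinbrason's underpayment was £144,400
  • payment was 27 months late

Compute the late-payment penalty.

£48,072

Accrued rate: 4% × 27 = 108%, capped at 25% → 25%
Failure-to-pay penalty: 25% of £144,400 = £36,100
Penalty before surcharge: £36,100 + £3,960 = £40,060
Administrative surcharge: 20% of £40,060 = £8,012
Total penalty: £40,060 + £8,012 = £48,072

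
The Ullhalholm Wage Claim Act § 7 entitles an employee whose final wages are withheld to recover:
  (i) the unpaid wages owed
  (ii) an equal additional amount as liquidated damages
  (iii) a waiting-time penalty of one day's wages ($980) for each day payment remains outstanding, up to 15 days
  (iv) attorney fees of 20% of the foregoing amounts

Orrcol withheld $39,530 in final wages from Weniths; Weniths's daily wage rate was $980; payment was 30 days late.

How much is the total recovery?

Liquidated damages (equal amount): $39,530
Penalty days: min(30, 15) = 15
Waiting-time penalty: 15 × $980 = $14,700
Subtotal: $39,530 + $39,530 + $14,700 = $93,760
Attorney fees: 20% of $93,760 = $18,752
Total award: $93,760 + $18,752 = $112,512

Total award: $112,512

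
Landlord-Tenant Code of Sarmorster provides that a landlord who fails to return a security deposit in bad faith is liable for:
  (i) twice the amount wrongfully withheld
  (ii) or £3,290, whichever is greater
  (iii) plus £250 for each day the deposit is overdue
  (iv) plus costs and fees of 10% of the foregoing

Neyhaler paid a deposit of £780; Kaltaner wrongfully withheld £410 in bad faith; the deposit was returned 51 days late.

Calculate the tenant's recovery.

Doubled: 2 × £410 = £820
Minimum £3,290: £820 is below the minimum → £3,290
Late-return penalty: 51 × £250 = £12,750
Damages plus late penalty: £3,290 + £12,750 = £16,040
Costs and fees: 10% of £16,040 = £1,604
Total recovery: £16,040 + £1,604 = £17,644

£17,644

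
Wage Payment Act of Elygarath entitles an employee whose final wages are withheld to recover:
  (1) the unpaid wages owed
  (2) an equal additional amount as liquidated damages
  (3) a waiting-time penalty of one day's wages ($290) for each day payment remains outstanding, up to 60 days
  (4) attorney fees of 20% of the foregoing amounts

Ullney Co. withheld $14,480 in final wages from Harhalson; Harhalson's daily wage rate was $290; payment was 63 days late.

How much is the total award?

Liquidated damages (equal amount): $14,480
Penalty days: min(63, 60) = 60
Waiting-time penalty: 60 × $290 = $17,400
Subtotal: $14,480 + $14,480 + $17,400 = $46,360
Attorney fees: 20% of $46,360 = $9,272
Total award: $46,360 + $9,272 = $55,632

Total award: $55,632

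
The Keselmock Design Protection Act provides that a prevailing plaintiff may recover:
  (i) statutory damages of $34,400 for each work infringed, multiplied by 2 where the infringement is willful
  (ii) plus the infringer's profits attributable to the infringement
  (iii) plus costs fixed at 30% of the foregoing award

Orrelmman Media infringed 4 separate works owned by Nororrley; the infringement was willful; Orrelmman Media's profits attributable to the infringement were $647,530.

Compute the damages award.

Statutory damages: 4 × $34,400 = $137,600
Doubled: 2 × $137,600 = $275,200
Combined award: $275,200 + $647,530 = $922,730
Costs: 30% of $922,730 = $276,819
Award plus costs: $922,730 + $276,819 = $1,199,549

$1,199,549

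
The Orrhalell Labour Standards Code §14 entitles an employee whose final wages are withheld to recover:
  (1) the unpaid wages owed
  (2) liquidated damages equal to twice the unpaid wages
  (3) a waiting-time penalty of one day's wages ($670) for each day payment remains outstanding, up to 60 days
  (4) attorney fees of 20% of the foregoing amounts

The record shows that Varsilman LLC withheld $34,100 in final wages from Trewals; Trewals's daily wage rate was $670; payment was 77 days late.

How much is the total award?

Total award: $171,000

Doubled: 2 × $34,100 = $68,200
Penalty days: min(77, 60) = 60
Waiting-time penalty: 60 × $670 = $40,200
Subtotal: $34,100 + $68,200 + $40,200 = $142,500
Attorney fees: 20% of $142,500 = $28,500
Total award: $142,500 + $28,500 = $171,000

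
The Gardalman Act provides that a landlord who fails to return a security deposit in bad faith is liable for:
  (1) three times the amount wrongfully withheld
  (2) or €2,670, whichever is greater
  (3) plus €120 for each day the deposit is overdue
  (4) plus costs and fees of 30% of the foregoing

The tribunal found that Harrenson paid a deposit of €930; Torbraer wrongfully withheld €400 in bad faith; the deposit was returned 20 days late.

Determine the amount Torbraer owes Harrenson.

Trebled: 3 × €400 = €1,200
Minimum €2,670: €1,200 is below the minimum → €2,670
Late-return penalty: 20 × €120 = €2,400
Damages plus late penalty: €2,670 + €2,400 = €5,070
Costs and fees: 30% of €5,070 = €1,521
Total recovery: €5,070 + €1,521 = €6,591

€6,591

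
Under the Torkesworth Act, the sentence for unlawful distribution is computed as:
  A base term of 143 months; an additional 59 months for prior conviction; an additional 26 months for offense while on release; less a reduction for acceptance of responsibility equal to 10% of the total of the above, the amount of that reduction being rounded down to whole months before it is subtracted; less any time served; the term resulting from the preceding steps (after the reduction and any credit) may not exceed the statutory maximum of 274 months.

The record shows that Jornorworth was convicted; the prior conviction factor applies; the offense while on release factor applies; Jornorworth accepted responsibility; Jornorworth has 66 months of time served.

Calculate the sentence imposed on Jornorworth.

Prior conviction enhancement: +59 months
Offense while on release enhancement: +26 months
Adjusted term: 143 months + 59 months + 26 months = 228 months
Acceptance of responsibility reduction: 10% of 228 months = 22 months (rounded down)
After reduction: 228 − 22 = 206 months
Less time served: 206 months − 66 months = 140 months
Cap at 274 months: 140 months is within the cap, no reduction.

140 months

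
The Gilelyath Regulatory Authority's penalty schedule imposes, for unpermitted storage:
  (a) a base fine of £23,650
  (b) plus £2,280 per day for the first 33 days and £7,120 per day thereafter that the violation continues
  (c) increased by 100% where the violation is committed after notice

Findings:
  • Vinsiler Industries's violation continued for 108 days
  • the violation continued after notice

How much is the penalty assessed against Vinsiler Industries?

First 33 days: 33 × £2,280 = £75,240
Remaining days: (108 − 33) × £7,120 = £534,000
Per-day component: £75,240 + £534,000 = £609,240
Base plus per-day: £23,650 + £609,240 = £632,890
Enhancement: 100% of £632,890 = £632,890
Enhanced fine: £632,890 + £632,890 = £1,265,780

£1,265,780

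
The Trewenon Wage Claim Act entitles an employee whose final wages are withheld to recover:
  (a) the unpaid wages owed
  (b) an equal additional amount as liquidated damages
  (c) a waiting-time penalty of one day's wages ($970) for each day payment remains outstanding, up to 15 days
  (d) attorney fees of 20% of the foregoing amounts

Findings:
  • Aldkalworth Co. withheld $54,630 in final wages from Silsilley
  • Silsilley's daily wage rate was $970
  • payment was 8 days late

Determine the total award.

$140,424

Liquidated damages (equal amount): $54,630
Penalty days: min(8, 15) = 8
Waiting-time penalty: 8 × $970 = $7,760
Subtotal: $54,630 + $54,630 + $7,760 = $117,020
Attorney fees: 20% of $117,020 = $23,404
Total award: $117,020 + $23,404 = $140,424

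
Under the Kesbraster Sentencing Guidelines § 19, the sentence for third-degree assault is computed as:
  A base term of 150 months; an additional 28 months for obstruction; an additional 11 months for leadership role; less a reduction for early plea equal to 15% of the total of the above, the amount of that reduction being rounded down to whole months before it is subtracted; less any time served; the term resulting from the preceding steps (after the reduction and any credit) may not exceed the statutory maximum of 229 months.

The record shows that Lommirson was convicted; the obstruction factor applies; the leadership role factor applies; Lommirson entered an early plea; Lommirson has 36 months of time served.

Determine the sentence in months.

Sentence: 125 months

Obstruction enhancement: +28 months
Leadership role enhancement: +11 months
Adjusted term: 150 months + 28 months + 11 months = 189 months
Early plea reduction: 15% of 189 months = 28 months (rounded down)
After reduction: 189 − 28 = 161 months
Less time served: 161 months − 36 months = 125 months
Cap at 229 months: 125 months is within the cap, no reduction.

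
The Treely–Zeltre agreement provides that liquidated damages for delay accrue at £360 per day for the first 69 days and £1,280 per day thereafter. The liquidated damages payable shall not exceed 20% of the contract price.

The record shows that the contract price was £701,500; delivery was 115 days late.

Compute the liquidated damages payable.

£83,720

First 69 days: 69 × £360 = £24,840
Remaining days: (115 − 69) × £1,280 = £58,880
Accrued per-day damages: £24,840 + £58,880 = £83,720
Cap: 20% of £701,500 = £140,300
Cap at £140,300: £83,720 is within the cap, no reduction.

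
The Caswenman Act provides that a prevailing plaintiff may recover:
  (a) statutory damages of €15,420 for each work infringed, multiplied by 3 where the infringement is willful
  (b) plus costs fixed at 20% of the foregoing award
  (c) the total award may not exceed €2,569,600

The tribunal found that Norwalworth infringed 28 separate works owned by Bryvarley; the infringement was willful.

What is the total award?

€1,554,336

Statutory damages: 28 × €15,420 = €431,760
Trebled: 3 × €431,760 = €1,295,280
Costs: 20% of €1,295,280 = €259,056
Award plus costs: €1,295,280 + €259,056 = €1,554,336
Cap at €2,569,600: €1,554,336 is within the cap, no reduction.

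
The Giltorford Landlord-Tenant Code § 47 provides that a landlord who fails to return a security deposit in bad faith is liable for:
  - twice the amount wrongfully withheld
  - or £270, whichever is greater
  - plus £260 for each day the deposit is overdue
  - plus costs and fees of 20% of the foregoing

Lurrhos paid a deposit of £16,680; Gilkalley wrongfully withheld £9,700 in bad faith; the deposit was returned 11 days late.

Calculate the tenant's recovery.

£26,712

Doubled: 2 × £9,700 = £19,400
Minimum £270: £19,400 meets the minimum, no increase.
Late-return penalty: 11 × £260 = £2,860
Damages plus late penalty: £19,400 + £2,860 = £22,260
Costs and fees: 20% of £22,260 = £4,452
Total recovery: £22,260 + £4,452 = £26,712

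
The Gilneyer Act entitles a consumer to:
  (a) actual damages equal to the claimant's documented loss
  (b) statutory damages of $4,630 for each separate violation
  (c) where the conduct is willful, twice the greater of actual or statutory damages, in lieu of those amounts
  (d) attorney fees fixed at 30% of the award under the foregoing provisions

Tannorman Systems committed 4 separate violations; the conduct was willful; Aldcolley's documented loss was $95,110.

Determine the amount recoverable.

$247,286

Statutory damages: 4 × $4,630 = $18,520
Greater of actual damages ($95,110) or statutory damages ($18,520): $95,110
Doubled: 2 × $95,110 = $190,220
Attorney fees: 30% of $190,220 = $57,066
Total recovery: $190,220 + $57,066 = $247,286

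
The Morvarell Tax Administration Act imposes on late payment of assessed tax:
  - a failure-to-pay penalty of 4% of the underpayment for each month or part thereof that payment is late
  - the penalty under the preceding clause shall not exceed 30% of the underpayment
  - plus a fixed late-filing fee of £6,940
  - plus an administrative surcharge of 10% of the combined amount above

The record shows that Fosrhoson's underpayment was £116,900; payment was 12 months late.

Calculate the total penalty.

Accrued rate: 4% × 12 = 48%, capped at 30% → 30%
Failure-to-pay penalty: 30% of £116,900 = £35,070
Penalty before surcharge: £35,070 + £6,940 = £42,010
Administrative surcharge: 10% of £42,010 = £4,201
Total penalty: £42,010 + £4,201 = £46,211

£46,211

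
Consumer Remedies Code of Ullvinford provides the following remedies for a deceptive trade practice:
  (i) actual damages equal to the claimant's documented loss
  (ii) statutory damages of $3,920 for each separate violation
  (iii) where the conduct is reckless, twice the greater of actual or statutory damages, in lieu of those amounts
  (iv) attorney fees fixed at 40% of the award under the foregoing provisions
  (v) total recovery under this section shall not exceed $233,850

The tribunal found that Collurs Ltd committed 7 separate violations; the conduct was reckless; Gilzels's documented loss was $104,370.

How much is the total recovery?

$233,850

Statutory damages: 7 × $3,920 = $27,440
Greater of actual damages ($104,370) or statutory damages ($27,440): $104,370
Doubled: 2 × $104,370 = $208,740
Attorney fees: 40% of $208,740 = $83,496
Total before cap: $208,740 + $83,496 = $292,236
Cap at $233,850: $292,236 exceeds the cap → $233,850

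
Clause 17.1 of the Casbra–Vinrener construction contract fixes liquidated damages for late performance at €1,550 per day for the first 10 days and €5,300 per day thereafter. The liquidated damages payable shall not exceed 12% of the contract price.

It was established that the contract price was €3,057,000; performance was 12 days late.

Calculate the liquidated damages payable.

First 10 days: 10 × €1,550 = €15,500
Remaining days: (12 − 10) × €5,300 = €10,600
Accrued per-day damages: €15,500 + €10,600 = €26,100
Cap: 12% of €3,057,000 = €366,840
Cap at €366,840: €26,100 is within the cap, no reduction.

Liquidated damages: €26,100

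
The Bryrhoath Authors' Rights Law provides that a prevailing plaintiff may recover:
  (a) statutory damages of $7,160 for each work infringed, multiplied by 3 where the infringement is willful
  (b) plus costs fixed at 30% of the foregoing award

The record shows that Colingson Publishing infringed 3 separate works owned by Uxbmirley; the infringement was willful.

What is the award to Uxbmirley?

Statutory damages: 3 × $7,160 = $21,480
Trebled: 3 × $21,480 = $64,440
Costs: 30% of $64,440 = $19,332
Award plus costs: $64,440 + $19,332 = $83,772

$83,772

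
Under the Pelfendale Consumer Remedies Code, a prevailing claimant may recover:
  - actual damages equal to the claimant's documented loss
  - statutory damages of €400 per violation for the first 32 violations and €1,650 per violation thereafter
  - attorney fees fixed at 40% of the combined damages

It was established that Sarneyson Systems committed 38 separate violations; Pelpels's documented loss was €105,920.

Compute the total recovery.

Total recovery: €180,068

First 32 violations: 32 × €400 = €12,800
Remaining violations: (38 − 32) × €1,650 = €9,900
Statutory damages: €12,800 + €9,900 = €22,700
Combined damages: €105,920 + €22,700 = €128,620
Attorney fees: 40% of €128,620 = €51,448
Total recovery: €128,620 + €51,448 = €180,068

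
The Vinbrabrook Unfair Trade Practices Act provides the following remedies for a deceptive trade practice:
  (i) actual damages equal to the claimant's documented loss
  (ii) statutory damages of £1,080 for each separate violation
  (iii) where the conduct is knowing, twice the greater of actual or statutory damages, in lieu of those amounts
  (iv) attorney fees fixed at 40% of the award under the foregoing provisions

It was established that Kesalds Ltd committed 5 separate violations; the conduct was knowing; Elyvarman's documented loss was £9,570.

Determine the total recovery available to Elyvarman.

Statutory damages: 5 × £1,080 = £5,400
Greater of actual damages (£9,570) or statutory damages (£5,400): £9,570
Doubled: 2 × £9,570 = £19,140
Attorney fees: 40% of £19,140 = £7,656
Total recovery: £19,140 + £7,656 = £26,796

£26,796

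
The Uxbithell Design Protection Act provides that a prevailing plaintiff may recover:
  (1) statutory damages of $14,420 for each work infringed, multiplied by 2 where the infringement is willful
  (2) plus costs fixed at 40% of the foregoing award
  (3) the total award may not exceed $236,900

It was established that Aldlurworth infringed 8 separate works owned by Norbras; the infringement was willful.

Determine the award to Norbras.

Statutory damages: 8 × $14,420 = $115,360
Doubled: 2 × $115,360 = $230,720
Costs: 40% of $230,720 = $92,288
Award plus costs: $230,720 + $92,288 = $323,008
Cap at $236,900: $323,008 exceeds the cap → $236,900

$236,900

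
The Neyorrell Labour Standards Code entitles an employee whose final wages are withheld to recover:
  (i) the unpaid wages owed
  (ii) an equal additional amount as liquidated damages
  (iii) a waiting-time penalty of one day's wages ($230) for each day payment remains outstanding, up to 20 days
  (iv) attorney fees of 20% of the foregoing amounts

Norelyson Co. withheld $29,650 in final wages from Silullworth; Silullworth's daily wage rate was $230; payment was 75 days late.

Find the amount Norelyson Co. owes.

Liquidated damages (equal amount): $29,650
Penalty days: min(75, 20) = 20
Waiting-time penalty: 20 × $230 = $4,600
Subtotal: $29,650 + $29,650 + $4,600 = $63,900
Attorney fees: 20% of $63,900 = $12,780
Total award: $63,900 + $12,780 = $76,680

Total award: $76,680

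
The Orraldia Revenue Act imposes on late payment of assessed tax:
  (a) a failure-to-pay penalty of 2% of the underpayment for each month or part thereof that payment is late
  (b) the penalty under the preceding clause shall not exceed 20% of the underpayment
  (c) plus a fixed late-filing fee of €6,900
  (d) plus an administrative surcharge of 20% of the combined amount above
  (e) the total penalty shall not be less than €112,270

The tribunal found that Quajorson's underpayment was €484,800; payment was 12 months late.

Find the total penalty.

€124,632

Accrued rate: 2% × 12 = 24%, capped at 20% → 20%
Failure-to-pay penalty: 20% of €484,800 = €96,960
Penalty before surcharge: €96,960 + €6,900 = €103,860
Administrative surcharge: 20% of €103,860 = €20,772
Total penalty: €103,860 + €20,772 = €124,632
Minimum €112,270: €124,632 meets the minimum, no increase.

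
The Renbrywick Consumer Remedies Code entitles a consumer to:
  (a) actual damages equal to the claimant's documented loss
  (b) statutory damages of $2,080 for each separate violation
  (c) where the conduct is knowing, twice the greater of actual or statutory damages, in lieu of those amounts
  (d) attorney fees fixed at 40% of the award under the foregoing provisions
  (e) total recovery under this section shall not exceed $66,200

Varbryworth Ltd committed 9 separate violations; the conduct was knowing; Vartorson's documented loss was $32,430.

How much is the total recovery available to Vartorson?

Statutory damages: 9 × $2,080 = $18,720
Greater of actual damages ($32,430) or statutory damages ($18,720): $32,430
Doubled: 2 × $32,430 = $64,860
Attorney fees: 40% of $64,860 = $25,944
Total before cap: $64,860 + $25,944 = $90,804
Cap at $66,200: $90,804 exceeds the cap → $66,200

$66,200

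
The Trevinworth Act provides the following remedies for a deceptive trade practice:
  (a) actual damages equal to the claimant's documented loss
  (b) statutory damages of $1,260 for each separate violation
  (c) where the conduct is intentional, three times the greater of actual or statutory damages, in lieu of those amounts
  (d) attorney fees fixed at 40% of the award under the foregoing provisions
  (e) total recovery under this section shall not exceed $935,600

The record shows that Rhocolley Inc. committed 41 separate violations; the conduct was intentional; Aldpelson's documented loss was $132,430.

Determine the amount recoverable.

$556,206

Statutory damages: 41 × $1,260 = $51,660
Greater of actual damages ($132,430) or statutory damages ($51,660): $132,430
Trebled: 3 × $132,430 = $397,290
Attorney fees: 40% of $397,290 = $158,916
Total before cap: $397,290 + $158,916 = $556,206
Cap at $935,600: $556,206 is within the cap, no reduction.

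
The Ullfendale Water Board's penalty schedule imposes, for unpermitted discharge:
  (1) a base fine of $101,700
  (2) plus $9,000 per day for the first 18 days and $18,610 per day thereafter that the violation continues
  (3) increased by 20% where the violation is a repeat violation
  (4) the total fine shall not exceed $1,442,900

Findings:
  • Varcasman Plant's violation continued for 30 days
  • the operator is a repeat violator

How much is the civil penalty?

$584,424

First 18 days: 18 × $9,000 = $162,000
Remaining days: (30 − 18) × $18,610 = $223,320
Per-day component: $162,000 + $223,320 = $385,320
Base plus per-day: $101,700 + $385,320 = $487,020
Enhancement: 20% of $487,020 = $97,404
Enhanced fine: $487,020 + $97,404 = $584,424
Cap at $1,442,900: $584,424 is within the cap, no reduction.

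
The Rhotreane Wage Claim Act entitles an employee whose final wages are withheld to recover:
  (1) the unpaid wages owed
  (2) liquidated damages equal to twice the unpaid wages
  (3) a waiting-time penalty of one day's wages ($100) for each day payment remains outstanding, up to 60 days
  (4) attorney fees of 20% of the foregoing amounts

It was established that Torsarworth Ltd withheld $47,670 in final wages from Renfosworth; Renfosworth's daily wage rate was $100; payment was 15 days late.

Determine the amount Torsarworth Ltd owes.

Doubled: 2 × $47,670 = $95,340
Penalty days: min(15, 60) = 15
Waiting-time penalty: 15 × $100 = $1,500
Subtotal: $47,670 + $95,340 + $1,500 = $144,510
Attorney fees: 20% of $144,510 = $28,902
Total award: $144,510 + $28,902 = $173,412

$173,412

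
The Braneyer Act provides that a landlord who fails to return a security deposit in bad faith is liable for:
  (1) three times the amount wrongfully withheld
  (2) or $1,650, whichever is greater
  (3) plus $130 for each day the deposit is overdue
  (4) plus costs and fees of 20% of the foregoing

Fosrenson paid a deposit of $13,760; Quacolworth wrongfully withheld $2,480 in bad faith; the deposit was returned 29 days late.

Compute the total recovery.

Trebled: 3 × $2,480 = $7,440
Minimum $1,650: $7,440 meets the minimum, no increase.
Late-return penalty: 29 × $130 = $3,770
Damages plus late penalty: $7,440 + $3,770 = $11,210
Costs and fees: 20% of $11,210 = $2,242
Total recovery: $11,210 + $2,242 = $13,452

$13,452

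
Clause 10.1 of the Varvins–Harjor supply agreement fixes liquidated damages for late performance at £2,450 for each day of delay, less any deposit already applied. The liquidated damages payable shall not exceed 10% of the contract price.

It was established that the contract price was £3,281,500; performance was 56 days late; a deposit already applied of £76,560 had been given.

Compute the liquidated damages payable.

£60,640

Per-day damages: 56 × £2,450 = £137,200
Less deposit already applied: £137,200 − £76,560 = £60,640
Cap: 10% of £3,281,500 = £328,150
Cap at £328,150: £60,640 is within the cap, no reduction.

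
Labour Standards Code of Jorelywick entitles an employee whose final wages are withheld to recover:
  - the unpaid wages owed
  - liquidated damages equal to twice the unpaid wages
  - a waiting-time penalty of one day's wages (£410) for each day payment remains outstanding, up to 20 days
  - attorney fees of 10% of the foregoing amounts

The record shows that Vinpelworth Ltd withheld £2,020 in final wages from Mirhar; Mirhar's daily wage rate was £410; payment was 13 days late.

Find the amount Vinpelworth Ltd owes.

£12,529

Doubled: 2 × £2,020 = £4,040
Penalty days: min(13, 20) = 13
Waiting-time penalty: 13 × £410 = £5,330
Subtotal: £2,020 + £4,040 + £5,330 = £11,390
Attorney fees: 10% of £11,390 = £1,139
Total award: £11,390 + £1,139 = £12,529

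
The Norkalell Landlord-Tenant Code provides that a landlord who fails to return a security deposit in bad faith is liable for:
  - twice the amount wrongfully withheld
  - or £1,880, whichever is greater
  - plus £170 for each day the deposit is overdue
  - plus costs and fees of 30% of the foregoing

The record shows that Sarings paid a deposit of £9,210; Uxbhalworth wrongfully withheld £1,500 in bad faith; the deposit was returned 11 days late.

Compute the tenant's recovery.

£6,331

Doubled: 2 × £1,500 = £3,000
Minimum £1,880: £3,000 meets the minimum, no increase.
Late-return penalty: 11 × £170 = £1,870
Damages plus late penalty: £3,000 + £1,870 = £4,870
Costs and fees: 30% of £4,870 = £1,461
Total recovery: £4,870 + £1,461 = £6,331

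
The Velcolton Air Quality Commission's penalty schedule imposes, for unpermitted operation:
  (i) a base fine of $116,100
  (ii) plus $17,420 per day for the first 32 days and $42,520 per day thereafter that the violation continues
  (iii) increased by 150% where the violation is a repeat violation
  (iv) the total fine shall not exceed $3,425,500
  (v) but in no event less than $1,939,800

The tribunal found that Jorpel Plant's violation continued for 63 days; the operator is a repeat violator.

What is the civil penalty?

First 32 days: 32 × $17,420 = $557,440
Remaining days: (63 − 32) × $42,520 = $1,318,120
Per-day component: $557,440 + $1,318,120 = $1,875,560
Base plus per-day: $116,100 + $1,875,560 = $1,991,660
Enhancement: 150% of $1,991,660 = $2,987,490
Enhanced fine: $1,991,660 + $2,987,490 = $4,979,150
Cap at $3,425,500: $4,979,150 exceeds the cap → $3,425,500
Minimum $1,939,800: $3,425,500 meets the minimum, no increase.

$3,425,500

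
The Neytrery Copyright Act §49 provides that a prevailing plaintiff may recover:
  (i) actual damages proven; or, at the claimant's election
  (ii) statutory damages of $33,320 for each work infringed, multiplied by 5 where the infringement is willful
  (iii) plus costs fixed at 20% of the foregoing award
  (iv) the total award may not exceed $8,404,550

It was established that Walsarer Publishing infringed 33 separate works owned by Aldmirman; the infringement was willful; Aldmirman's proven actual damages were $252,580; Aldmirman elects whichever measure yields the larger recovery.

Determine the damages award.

$6,597,360

Statutory damages: 33 × $33,320 = $1,099,560
Multiplied by 5: 5 × $1,099,560 = $5,497,800
Greater of actual damages ($252,580) or enhanced statutory damages ($5,497,800): $5,497,800
Costs: 20% of $5,497,800 = $1,099,560
Award plus costs: $5,497,800 + $1,099,560 = $6,597,360
Cap at $8,404,550: $6,597,360 is within the cap, no reduction.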